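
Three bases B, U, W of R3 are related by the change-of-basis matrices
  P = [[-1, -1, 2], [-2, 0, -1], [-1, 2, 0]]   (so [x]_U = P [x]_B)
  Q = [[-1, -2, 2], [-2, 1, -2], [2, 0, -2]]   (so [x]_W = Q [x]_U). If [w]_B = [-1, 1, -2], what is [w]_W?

First [w]_U = P [w]_B = [-4, 4, 3].
Then [w]_W = Q [w]_U = [2, 6, -14].

[2, 6, -14]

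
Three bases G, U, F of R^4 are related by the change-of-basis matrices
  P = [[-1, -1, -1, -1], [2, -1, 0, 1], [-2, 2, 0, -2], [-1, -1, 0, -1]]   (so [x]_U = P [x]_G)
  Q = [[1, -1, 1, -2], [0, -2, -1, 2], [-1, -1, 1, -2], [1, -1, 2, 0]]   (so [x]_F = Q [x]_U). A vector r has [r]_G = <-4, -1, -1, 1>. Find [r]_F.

<7, 16, -3, 19>

Apply P to get U-coordinates <5, -6, 4, 4>, then Q to get F-coordinates.
The result is [r]_F = <7, 16, -3, 19>.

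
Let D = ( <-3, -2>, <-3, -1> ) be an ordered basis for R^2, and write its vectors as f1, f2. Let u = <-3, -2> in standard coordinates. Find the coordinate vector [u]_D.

<1, 0>

We seek scalars with c_1 f1 + c_2 f2 = u; equivalently solve M c = u where the columns of M are f1, f2.
System: -3c_1 - 3c_2 = -3, -2c_1 - c_2 = -2; solving gives c_1 = 1, c_2 = 0.
Check: f1 + 0·f2 = <-3, -2>.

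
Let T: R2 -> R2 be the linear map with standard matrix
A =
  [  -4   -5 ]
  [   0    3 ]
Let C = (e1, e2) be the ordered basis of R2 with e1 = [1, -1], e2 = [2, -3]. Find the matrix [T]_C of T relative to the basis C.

The j-th column of [T]_C is [T(ej)]_C.
T(e1) = A e1 = [1, -3] = -3e1 + 2e2, so column 1 is [-3, 2].
Repeating for e2 and assembling the columns gives [[-3, 3], [2, 2]].

[[-3, 3], [2, 2]]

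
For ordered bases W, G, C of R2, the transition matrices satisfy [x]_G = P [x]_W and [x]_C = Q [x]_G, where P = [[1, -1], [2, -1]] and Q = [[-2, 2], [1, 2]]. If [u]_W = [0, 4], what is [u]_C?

First [u]_G = P [u]_W = [-4, -4].
Then [u]_C = Q [u]_G = [0, -12].

[0, -12]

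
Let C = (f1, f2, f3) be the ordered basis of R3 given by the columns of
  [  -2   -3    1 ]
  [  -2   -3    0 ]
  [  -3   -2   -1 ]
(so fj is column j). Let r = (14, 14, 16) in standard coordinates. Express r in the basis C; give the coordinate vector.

[r]_C is the unique c with M c = r, where M has columns f1, ..., f3.
Solving this 3x3 system gives c = (-4, -2, 0).
Check: -4f1 - 2f2 + 0·f3 = (14, 14, 16).

(-4, -2, 0)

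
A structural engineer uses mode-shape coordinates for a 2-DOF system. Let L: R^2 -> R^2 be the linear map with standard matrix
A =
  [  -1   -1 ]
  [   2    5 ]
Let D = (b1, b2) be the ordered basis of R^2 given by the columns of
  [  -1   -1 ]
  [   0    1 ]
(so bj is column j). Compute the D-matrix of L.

With P the matrix whose columns are b1, b2, [L]_D = P^(-1) A P.
Column by column: L(b1) = A b1 = (1, -2); its D-coordinates (1, -2) give column 1.
Continuing for each basis vector yields [L]_D = [[1, -3], [-2, 3]].

[[1, -3], [-2, 3]]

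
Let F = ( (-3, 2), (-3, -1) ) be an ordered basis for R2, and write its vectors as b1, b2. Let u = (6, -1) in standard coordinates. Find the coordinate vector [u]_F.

[u]_F is the unique c with M c = u, where M has columns b1, b2.
System: -3c_1 - 3c_2 = 6, 2c_1 - c_2 = -1; solving gives c_1 = -1, c_2 = -1.
Check: -b1 - b2 = (6, -1).

(-1, -1)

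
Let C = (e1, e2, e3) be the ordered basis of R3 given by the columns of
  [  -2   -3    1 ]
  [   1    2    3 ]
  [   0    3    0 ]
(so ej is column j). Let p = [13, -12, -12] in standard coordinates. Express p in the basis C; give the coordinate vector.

Write p = c_1 e1 + ... + c_3 e3 and solve for the c_i.
Row-reducing the augmented matrix [M | p] gives c = (-1, -4, -1).
Check: -e1 - 4e2 - e3 = [13, -12, -12].

[-1, -4, -1]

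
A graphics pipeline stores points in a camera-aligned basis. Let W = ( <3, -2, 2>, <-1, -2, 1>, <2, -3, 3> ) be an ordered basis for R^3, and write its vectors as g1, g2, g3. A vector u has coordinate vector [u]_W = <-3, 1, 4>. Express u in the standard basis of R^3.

<-2, -8, 7>

By definition u = -3g1 + g2 + 4g3.
Summing componentwise gives <-2, -8, 7>.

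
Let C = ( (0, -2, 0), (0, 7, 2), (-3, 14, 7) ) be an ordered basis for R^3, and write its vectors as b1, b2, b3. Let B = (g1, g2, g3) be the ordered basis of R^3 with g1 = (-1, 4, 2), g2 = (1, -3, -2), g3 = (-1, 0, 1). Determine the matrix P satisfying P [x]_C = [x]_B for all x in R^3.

[[-2, 1, 2], [-2, -1, -2], [0, -2, -1]]

Let M have columns bj and N have columns gj. Then for every x, N [x]_B = x = M [x]_C, so P = N^(-1) M.
Since det N = 1, N^(-1) has integer entries; multiplying gives P = [[-2, 1, 2], [-2, -1, -2], [0, -2, -1]].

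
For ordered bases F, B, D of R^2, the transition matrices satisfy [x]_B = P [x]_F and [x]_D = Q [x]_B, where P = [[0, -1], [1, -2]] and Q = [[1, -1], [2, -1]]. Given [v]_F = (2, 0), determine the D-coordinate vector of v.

(-2, -2)

First [v]_B = P [v]_F = (0, 2).
Then [v]_D = Q [v]_B = (-2, -2).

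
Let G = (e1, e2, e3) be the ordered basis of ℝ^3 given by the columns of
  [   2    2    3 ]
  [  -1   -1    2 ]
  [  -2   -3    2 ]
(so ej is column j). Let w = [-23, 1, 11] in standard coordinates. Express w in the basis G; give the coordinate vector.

Write w = c_1 e1 + ... + c_3 e3 and solve for the c_i.
Solving this 3x3 system gives c = (-4, -3, -3).
Check: -4e1 - 3e2 - 3e3 = [-23, 1, 11].

[-4, -3, -3]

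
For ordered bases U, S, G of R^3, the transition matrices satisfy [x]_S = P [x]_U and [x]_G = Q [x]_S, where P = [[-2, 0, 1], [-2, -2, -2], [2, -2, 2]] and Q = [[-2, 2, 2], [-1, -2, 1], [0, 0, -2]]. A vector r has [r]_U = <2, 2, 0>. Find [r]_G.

<-8, 20, 0>

Apply P to get S-coordinates <-4, -8, 0>, then Q to get G-coordinates.
The result is [r]_G = <-8, 20, 0>.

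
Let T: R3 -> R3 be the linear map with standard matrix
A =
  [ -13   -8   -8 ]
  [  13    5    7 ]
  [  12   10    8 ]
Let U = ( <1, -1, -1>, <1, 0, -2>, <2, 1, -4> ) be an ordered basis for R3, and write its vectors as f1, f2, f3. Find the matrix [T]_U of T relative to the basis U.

The j-th column of [T]_U is [T(fj)]_U.
T(f1) = A f1 = <3, 1, -6> = 0·f1 + f2 + f3, so column 1 is <0, 1, 1>.
Repeating for f2, f3 and assembling the columns gives [[0, 2, -2], [1, -1, -2], [1, 1, 1]].

[[0, 2, -2], [1, -1, -2], [1, 1, 1]]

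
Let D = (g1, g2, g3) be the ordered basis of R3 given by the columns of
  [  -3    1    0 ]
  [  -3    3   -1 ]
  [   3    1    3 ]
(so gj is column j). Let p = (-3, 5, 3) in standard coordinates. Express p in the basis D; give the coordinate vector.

(2, 3, -2)

We seek scalars with c_1 g1 + ... + c_3 g3 = p; equivalently solve M c = p where the columns of M are g1, ..., g3.
Row-reducing the augmented matrix [M | p] gives c = (2, 3, -2).
Check: 2g1 + 3g2 - 2g3 = (-3, 5, 3).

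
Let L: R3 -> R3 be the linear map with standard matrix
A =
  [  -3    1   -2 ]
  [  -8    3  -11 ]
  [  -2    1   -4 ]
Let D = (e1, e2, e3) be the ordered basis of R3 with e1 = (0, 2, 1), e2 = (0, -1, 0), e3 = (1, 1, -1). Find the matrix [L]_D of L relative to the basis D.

With P the matrix whose columns are e1, ..., e3, [L]_D = P^(-1) A P.
Column by column: L(e1) = A e1 = (0, -5, -2); its D-coordinates (-2, 1, 0) give column 1.
Continuing for each basis vector yields [L]_D = [[-2, -2, 3], [1, -2, 0], [0, -1, 0]].

[[-2, -2, 3], [1, -2, 0], [0, -1, 0]]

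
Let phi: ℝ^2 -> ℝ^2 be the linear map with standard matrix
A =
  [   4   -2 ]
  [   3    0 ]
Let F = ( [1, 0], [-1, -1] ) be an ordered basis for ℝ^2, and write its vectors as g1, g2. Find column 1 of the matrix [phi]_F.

Compute phi(g1) = A g1 = [4, 3] in standard coordinates.
Then write this in F-coordinates: solve for y in y_1 g1 + y_2 g2 = [4, 3].
This gives y = [1, -3], which is column 1 of [phi]_F.

[1, -3]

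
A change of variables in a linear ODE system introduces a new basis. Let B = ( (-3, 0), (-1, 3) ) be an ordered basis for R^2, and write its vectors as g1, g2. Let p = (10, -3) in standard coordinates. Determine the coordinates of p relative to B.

(-3, -1)

[p]_B is the unique c with M c = p, where M has columns g1, g2.
System: -3c_1 - c_2 = 10, 0c_1 + 3c_2 = -3; solving gives c_1 = -3, c_2 = -1.
Check: -3g1 - g2 = (10, -3).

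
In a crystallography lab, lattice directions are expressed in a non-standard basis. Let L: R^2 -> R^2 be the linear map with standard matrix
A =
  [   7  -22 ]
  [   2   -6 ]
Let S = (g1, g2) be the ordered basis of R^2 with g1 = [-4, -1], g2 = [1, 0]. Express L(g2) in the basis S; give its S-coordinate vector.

Compute L(g2) = A g2 = [7, 2] in standard coordinates.
Then write this in S-coordinates: solve for y in y_1 g1 + y_2 g2 = [7, 2].
This gives y = [-2, -1], which is column 2 of [L]_S.

[-2, -1]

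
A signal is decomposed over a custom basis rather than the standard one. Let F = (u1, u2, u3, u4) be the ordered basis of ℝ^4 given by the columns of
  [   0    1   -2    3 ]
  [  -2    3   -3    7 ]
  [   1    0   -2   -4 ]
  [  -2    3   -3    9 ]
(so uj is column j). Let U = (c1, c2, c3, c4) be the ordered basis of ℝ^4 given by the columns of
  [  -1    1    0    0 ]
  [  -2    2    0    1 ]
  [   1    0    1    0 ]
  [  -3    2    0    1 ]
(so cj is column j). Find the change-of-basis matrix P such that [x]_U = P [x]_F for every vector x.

[[0, 0, 0, -2], [0, 1, -2, 1], [1, 0, -2, -2], [-2, 1, 1, 1]]

Let M have columns uj and N have columns cj. Then for every x, N [x]_U = x = M [x]_F, so P = N^(-1) M.
Since det N = -1, N^(-1) has integer entries; multiplying gives P = [[0, 0, 0, -2], [0, 1, -2, 1], [1, 0, -2, -2], [-2, 1, 1, 1]].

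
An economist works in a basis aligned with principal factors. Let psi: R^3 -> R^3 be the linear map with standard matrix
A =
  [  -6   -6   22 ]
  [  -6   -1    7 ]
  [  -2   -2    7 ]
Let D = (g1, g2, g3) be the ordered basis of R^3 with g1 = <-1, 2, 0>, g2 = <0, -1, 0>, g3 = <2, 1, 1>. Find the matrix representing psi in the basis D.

[[2, -2, -2], [-2, -3, 3], [-2, 2, 1]]

With P the matrix whose columns are g1, ..., g3, [psi]_D = P^(-1) A P.
Column by column: psi(g1) = A g1 = <-6, 4, -2>; its D-coordinates <2, -2, -2> give column 1.
Continuing for each basis vector yields [psi]_D = [[2, -2, -2], [-2, -3, 3], [-2, 2, 1]].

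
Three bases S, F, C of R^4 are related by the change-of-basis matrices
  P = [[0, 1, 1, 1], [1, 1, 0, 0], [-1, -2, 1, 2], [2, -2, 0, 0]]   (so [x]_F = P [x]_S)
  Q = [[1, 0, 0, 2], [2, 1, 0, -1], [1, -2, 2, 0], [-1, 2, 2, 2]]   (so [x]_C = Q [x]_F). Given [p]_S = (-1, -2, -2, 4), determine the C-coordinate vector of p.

(4, -5, 28, 20)

Apply P to get F-coordinates (0, -3, 11, 2), then Q to get C-coordinates.
The result is [p]_C = (4, -5, 28, 20).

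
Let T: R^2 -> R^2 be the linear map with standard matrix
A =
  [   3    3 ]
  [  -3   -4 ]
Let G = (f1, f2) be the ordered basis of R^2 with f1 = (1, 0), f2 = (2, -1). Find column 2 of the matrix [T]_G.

Compute T(f2) = A f2 = (3, -2) in standard coordinates.
Then write this in G-coordinates: solve for y in y_1 f1 + y_2 f2 = (3, -2).
This gives y = (-1, 2), which is column 2 of [T]_G.

(-1, 2)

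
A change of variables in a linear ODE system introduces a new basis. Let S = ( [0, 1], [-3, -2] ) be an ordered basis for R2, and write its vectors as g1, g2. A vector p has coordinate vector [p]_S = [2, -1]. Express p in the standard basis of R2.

[3, 4]

The coordinates say p = 2g1 - g2; adding the scaled basis vectors gives [3, 4].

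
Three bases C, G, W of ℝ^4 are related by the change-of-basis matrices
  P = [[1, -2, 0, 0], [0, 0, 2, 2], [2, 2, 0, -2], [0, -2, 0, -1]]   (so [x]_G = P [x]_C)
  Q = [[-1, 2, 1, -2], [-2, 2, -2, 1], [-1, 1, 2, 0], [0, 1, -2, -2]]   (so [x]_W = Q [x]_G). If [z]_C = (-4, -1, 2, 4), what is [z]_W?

Composing the changes, [z]_W = Q P [z]_C.
Q P = [[1, 8, 4, 4], [-6, -2, 4, 7], [3, 6, 2, -2], [-4, 0, 2, 8]]; applying this to (-4, -1, 2, 4) gives (12, 62, -22, 52).

(12, 62, -22, 52)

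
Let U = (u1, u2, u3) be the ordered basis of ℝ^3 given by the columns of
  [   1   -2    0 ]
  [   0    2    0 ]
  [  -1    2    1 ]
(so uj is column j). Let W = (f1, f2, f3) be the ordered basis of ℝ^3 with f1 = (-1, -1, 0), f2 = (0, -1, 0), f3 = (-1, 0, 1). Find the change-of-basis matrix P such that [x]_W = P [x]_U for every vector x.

Let M have columns uj and N have columns fj. Then for every x, N [x]_W = x = M [x]_U, so P = N^(-1) M.
Since det N = 1, N^(-1) has integer entries; multiplying gives P = [[0, 0, -1], [0, -2, 1], [-1, 2, 1]].

[[0, 0, -1], [0, -2, 1], [-1, 2, 1]]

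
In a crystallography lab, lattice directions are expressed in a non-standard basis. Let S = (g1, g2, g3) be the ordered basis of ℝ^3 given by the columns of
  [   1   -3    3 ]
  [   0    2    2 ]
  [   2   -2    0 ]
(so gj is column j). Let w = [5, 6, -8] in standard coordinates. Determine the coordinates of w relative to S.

Write w = c_1 g1 + ... + c_3 g3 and solve for the c_i.
Row-reducing the augmented matrix [M | w] gives c = (-4, 0, 3).
Check: -4g1 + 0·g2 + 3g3 = [5, 6, -8].

[-4, 0, 3]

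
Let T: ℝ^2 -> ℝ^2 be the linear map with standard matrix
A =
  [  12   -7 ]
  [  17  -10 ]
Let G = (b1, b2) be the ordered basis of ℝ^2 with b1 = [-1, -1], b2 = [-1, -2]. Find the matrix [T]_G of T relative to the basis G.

With P the matrix whose columns are b1, b2, [T]_G = P^(-1) A P.
Column by column: T(b1) = A b1 = [-5, -7]; its G-coordinates [3, 2] give column 1.
Continuing for each basis vector yields [T]_G = [[3, -1], [2, -1]].

[[3, -1], [2, -1]]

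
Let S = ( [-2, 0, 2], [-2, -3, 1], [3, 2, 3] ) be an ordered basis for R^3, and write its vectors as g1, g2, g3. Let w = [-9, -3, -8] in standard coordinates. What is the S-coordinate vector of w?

[1, -1, -3]

[w]_S is the unique c with M c = w, where M has columns g1, ..., g3.
Gaussian elimination on [M | w] yields c = (1, -1, -3).
Check: g1 - g2 - 3g3 = [-9, -3, -8].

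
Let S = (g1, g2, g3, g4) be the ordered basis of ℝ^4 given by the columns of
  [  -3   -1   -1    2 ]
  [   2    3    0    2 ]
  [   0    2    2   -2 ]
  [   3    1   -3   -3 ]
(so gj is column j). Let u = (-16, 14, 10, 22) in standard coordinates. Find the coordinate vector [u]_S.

(3, 4, -1, -2)

[u]_S is the unique c with M c = u, where M has columns g1, ..., g4.
Solving this 4x4 system gives c = (3, 4, -1, -2).
Check: 3g1 + 4g2 - g3 - 2g4 = (-16, 14, 10, 22).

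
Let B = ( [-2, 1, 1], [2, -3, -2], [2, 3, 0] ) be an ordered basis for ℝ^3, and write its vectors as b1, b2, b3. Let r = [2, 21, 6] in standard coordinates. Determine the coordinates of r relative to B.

Write r = c_1 b1 + ... + c_3 b3 and solve for the c_i.
Row-reducing the augmented matrix [M | r] gives c = (0, -3, 4).
Check: 0·b1 - 3b2 + 4b3 = [2, 21, 6].

[0, -3, 4]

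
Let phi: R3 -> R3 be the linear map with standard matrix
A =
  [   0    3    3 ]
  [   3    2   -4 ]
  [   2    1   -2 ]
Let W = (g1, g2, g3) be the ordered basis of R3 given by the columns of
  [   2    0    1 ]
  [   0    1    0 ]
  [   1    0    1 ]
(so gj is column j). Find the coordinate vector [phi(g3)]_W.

Column 3 of [phi]_W is the W-coordinate vector of phi(g3).
In standard coordinates phi(g3) = A g3 = (3, -1, 0).
Converting to W: (3, -1, 0) = 3g1 - g2 - 3g3, so the coordinate vector is (3, -1, -3).

(3, -1, -3)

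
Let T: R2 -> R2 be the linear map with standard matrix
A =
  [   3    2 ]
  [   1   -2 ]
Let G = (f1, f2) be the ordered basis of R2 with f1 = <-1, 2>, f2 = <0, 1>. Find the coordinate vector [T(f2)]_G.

Compute T(f2) = A f2 = <2, -2> in standard coordinates.
Then write this in G-coordinates: solve for y in y_1 f1 + y_2 f2 = <2, -2>.
This gives y = <-2, 2>, which is column 2 of [T]_G.

<-2, 2>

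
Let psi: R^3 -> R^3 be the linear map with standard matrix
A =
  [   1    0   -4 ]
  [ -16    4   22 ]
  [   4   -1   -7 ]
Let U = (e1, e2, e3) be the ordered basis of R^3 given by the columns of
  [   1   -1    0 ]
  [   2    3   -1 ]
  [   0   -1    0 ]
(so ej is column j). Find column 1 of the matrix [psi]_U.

[-1, -2, 0]

Compute psi(e1) = A e1 = [1, -8, 2] in standard coordinates.
Then write this in U-coordinates: solve for y in y_1 e1 + ... + y_3 e3 = [1, -8, 2].
This gives y = [-1, -2, 0], which is column 1 of [psi]_U.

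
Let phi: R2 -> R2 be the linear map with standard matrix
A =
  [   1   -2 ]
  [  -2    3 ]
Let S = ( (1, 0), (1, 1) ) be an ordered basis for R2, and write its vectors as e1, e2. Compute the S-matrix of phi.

[[3, -2], [-2, 1]]

The j-th column of [phi]_S is [phi(ej)]_S.
phi(e1) = A e1 = (1, -2) = 3e1 - 2e2, so column 1 is (3, -2).
Repeating for e2 and assembling the columns gives [[3, -2], [-2, 1]].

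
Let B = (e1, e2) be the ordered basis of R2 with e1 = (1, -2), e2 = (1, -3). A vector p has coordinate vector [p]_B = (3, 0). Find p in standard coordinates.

The coordinates say p = 3e1 + 0·e2; adding the scaled basis vectors gives (3, -6).

(3, -6)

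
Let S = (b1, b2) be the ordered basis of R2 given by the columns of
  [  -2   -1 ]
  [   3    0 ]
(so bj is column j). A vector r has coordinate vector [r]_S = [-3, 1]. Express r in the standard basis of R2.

By definition r = -3b1 + b2.
Summing componentwise gives [5, -9].

[5, -9]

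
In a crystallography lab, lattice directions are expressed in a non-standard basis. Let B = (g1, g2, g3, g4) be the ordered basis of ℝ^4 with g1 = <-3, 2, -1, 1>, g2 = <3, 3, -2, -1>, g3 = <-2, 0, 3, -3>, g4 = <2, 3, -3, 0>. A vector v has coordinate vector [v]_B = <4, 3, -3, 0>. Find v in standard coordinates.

<3, 17, -19, 10>

The coordinates say v = 4g1 + 3g2 - 3g3 + 0·g4; adding the scaled basis vectors gives <3, 17, -19, 10>.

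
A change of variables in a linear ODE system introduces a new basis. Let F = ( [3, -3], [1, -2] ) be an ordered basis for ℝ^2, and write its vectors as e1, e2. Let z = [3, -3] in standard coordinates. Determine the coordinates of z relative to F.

[1, 0]

[z]_F is the unique c with M c = z, where M has columns e1, e2.
System: 3c_1 + c_2 = 3, -3c_1 - 2c_2 = -3; solving gives c_1 = 1, c_2 = 0.
Check: e1 + 0·e2 = [3, -3].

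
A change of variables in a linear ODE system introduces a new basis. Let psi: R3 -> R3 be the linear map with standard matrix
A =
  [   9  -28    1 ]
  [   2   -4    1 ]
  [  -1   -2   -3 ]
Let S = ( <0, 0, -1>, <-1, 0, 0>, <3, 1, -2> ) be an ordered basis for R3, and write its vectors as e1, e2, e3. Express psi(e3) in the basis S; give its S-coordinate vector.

<-1, 3, 0>

Compute psi(e3) = A e3 = <-3, 0, 1> in standard coordinates.
Then write this in S-coordinates: solve for y in y_1 e1 + ... + y_3 e3 = <-3, 0, 1>.
This gives y = <-1, 3, 0>, which is column 3 of [psi]_S.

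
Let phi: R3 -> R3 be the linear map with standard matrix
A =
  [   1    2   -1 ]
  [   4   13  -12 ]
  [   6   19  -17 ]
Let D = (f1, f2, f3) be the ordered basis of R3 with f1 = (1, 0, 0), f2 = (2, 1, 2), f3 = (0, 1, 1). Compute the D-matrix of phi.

Let P have columns f1, ..., f3. Then [phi]_D = P^(-1) A P.
Here det P = -1, so P^(-1) is integer; computing A P first and then P^(-1)(A P) gives [[-3, 2, -1], [2, 0, 1], [2, -3, 0]].

[[-3, 2, -1], [2, 0, 1], [2, -3, 0]]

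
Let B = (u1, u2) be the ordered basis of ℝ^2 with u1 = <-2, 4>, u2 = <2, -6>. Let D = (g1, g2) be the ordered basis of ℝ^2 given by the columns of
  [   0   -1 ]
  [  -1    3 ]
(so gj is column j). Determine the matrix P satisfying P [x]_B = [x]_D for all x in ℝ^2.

Column j of P is [uj]_D, since P maps B-coordinates to D-coordinates.
Expressing u1 in D: u1 = 2g1 + 2g2, so column 1 of P is <2, 2>.
Doing the same for each uj gives P = [[2, 0], [2, -2]].

[[2, 0], [2, -2]]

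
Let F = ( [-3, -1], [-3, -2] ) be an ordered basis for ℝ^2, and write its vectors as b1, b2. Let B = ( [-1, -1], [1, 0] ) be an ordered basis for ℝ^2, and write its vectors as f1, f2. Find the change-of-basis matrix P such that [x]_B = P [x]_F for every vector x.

[[1, 2], [-2, -1]]

Take x = bj: its F-coordinates are the j-th standard unit vector, so P e_j — column j of P — equals [bj]_B.
b1 = f1 - 2f2, giving column 1 = [1, -2]; repeating for each j gives P = [[1, 2], [-2, -1]].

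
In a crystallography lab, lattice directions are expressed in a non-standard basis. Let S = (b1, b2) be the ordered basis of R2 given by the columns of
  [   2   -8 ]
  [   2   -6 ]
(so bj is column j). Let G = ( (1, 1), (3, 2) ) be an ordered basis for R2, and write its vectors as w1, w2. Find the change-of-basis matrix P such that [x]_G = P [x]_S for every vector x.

[[2, -2], [0, -2]]

Column j of P is [bj]_G, since P maps S-coordinates to G-coordinates.
Expressing b1 in G: b1 = 2w1 + 0·w2, so column 1 of P is (2, 0).
Doing the same for each bj gives P = [[2, -2], [0, -2]].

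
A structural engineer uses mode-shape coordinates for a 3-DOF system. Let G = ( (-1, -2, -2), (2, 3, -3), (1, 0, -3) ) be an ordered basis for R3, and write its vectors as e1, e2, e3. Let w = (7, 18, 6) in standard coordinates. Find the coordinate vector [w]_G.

(-3, 4, -4)

We seek scalars with c_1 e1 + ... + c_3 e3 = w; equivalently solve M c = w where the columns of M are e1, ..., e3.
Solving this 3x3 system gives c = (-3, 4, -4).
Check: -3e1 + 4e2 - 4e3 = (7, 18, 6).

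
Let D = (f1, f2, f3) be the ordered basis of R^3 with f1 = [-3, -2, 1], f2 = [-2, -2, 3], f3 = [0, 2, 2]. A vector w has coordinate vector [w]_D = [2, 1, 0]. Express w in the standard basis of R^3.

[-8, -6, 5]

By definition w = 2f1 + f2 + 0·f3.
Summing componentwise gives [-8, -6, 5].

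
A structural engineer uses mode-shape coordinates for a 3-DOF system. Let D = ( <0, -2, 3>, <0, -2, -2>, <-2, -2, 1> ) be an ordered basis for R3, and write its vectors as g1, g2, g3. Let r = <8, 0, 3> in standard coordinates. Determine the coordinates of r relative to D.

<3, 1, -4>

[r]_D is the unique c with M c = r, where M has columns g1, ..., g3.
Gaussian elimination on [M | r] yields c = (3, 1, -4).
Check: 3g1 + g2 - 4g3 = <8, 0, 3>.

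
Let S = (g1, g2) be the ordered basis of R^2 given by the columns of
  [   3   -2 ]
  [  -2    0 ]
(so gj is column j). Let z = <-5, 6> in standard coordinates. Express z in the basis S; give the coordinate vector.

<-3, -2>

We seek scalars with c_1 g1 + c_2 g2 = z; equivalently solve M c = z where the columns of M are g1, g2.
System: 3c_1 - 2c_2 = -5, -2c_1 + 0c_2 = 6; solving gives c_1 = -3, c_2 = -2.
Check: -3g1 - 2g2 = <-5, 6>.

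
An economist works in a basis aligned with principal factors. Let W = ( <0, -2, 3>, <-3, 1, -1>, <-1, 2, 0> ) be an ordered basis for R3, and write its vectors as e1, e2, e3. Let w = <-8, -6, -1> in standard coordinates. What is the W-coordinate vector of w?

<1, 4, -4>

[w]_W is the unique c with M c = w, where M has columns e1, ..., e3.
Solving this 3x3 system gives c = (1, 4, -4).
Check: e1 + 4e2 - 4e3 = <-8, -6, -1>.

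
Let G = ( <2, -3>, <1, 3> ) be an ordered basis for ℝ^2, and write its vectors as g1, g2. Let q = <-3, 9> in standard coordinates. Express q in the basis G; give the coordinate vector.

<-2, 1>

We seek scalars with c_1 g1 + c_2 g2 = q; equivalently solve M c = q where the columns of M are g1, g2.
System: 2c_1 + c_2 = -3, -3c_1 + 3c_2 = 9; solving gives c_1 = -2, c_2 = 1.
Check: -2g1 + g2 = <-3, 9>.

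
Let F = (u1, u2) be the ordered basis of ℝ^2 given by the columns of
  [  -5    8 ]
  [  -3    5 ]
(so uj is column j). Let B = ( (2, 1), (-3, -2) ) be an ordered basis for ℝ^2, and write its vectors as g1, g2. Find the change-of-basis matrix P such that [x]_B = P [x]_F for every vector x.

[[-1, 1], [1, -2]]

Column j of P is [uj]_B, since P maps F-coordinates to B-coordinates.
Expressing u1 in B: u1 = -g1 + g2, so column 1 of P is (-1, 1).
Doing the same for each uj gives P = [[-1, 1], [1, -2]].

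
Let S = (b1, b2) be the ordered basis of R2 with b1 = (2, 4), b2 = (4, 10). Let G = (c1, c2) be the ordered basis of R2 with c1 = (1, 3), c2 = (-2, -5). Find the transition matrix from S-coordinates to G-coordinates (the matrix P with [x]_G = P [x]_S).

[[-2, 0], [-2, -2]]

Column j of P is [bj]_G, since P maps S-coordinates to G-coordinates.
Expressing b1 in G: b1 = -2c1 - 2c2, so column 1 of P is (-2, -2).
Doing the same for each bj gives P = [[-2, 0], [-2, -2]].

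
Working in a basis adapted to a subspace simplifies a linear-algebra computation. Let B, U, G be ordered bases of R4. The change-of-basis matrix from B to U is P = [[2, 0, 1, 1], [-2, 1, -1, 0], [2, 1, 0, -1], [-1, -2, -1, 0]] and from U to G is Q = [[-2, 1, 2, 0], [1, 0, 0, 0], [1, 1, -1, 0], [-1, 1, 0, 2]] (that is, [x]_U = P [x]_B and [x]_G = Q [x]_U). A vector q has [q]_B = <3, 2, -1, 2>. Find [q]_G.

First [q]_U = P [q]_B = <7, -3, 6, -6>.
Then [q]_G = Q [q]_U = <-5, 7, -2, -22>.

<-5, 7, -2, -22>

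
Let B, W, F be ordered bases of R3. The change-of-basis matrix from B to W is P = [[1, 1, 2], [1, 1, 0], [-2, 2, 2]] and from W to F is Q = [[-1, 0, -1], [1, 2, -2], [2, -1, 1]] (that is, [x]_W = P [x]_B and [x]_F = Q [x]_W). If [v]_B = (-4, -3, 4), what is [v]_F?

(-11, -33, 19)

Composing the changes, [v]_F = Q P [v]_B.
Q P = [[1, -3, -4], [7, -1, -2], [-1, 3, 6]]; applying this to (-4, -3, 4) gives (-11, -33, 19).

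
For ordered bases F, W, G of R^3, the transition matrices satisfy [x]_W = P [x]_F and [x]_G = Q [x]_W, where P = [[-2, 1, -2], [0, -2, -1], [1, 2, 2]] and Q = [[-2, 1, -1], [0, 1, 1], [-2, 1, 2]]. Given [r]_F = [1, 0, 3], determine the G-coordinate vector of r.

[6, 4, 27]

Apply P to get W-coordinates [-8, -3, 7], then Q to get G-coordinates.
The result is [r]_G = [6, 4, 27].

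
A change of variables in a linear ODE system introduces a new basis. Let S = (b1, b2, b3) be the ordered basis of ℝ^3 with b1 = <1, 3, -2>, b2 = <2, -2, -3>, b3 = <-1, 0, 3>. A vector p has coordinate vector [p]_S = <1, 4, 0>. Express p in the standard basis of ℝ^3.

<9, -5, -14>

By definition p = b1 + 4b2 + 0·b3.
Summing componentwise gives <9, -5, -14>.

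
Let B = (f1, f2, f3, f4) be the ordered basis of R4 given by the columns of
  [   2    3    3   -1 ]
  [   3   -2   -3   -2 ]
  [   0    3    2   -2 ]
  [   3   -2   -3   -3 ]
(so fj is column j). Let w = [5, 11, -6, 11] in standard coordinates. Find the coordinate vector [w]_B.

We seek scalars with c_1 f1 + ... + c_4 f4 = w; equivalently solve M c = w where the columns of M are f1, ..., f4.
Gaussian elimination on [M | w] yields c = (4, -4, 3, 0).
Check: 4f1 - 4f2 + 3f3 + 0·f4 = [5, 11, -6, 11].

[4, -4, 3, 0]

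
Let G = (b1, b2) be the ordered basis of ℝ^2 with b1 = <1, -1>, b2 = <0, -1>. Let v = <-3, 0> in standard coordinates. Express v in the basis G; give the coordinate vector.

Write v = c_1 b1 + c_2 b2 and solve for the c_i.
System: c_1 + 0c_2 = -3, -c_1 - c_2 = 0; solving gives c_1 = -3, c_2 = 3.
Check: -3b1 + 3b2 = <-3, 0>.

<-3, 3>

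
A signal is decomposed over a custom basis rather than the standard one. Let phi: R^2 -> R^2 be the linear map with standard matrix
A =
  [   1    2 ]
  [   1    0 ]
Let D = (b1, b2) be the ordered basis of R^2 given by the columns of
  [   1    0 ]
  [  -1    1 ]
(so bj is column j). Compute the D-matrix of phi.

The j-th column of [phi]_D is [phi(bj)]_D.
phi(b1) = A b1 = [-1, 1] = -b1 + 0·b2, so column 1 is [-1, 0].
Repeating for b2 and assembling the columns gives [[-1, 2], [0, 2]].

[[-1, 2], [0, 2]]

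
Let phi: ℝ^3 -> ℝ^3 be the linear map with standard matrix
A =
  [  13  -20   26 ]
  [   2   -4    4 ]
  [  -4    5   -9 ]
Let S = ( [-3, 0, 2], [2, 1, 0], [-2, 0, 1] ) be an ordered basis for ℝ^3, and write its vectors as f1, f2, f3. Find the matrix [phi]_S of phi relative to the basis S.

With P the matrix whose columns are f1, ..., f3, [phi]_S = P^(-1) A P.
Column by column: phi(f1) = A f1 = [13, 2, -6]; its S-coordinates [-3, 2, 0] give column 1.
Continuing for each basis vector yields [phi]_S = [[-3, 0, -2], [2, 0, 0], [0, -3, 3]].

[[-3, 0, -2], [2, 0, 0], [0, -3, 3]]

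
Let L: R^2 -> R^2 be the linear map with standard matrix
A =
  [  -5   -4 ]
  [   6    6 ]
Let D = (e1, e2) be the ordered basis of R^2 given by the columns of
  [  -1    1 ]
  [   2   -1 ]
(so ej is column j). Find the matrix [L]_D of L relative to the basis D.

[[3, -1], [0, -2]]

With P the matrix whose columns are e1, e2, [L]_D = P^(-1) A P.
Column by column: L(e1) = A e1 = [-3, 6]; its D-coordinates [3, 0] give column 1.
Continuing for each basis vector yields [L]_D = [[3, -1], [0, -2]].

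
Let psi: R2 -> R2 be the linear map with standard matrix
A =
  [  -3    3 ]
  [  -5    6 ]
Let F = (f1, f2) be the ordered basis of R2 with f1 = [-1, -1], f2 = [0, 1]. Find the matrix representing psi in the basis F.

[[0, -3], [-1, 3]]

The j-th column of [psi]_F is [psi(fj)]_F.
psi(f1) = A f1 = [0, -1] = 0·f1 - f2, so column 1 is [0, -1].
Repeating for f2 and assembling the columns gives [[0, -3], [-1, 3]].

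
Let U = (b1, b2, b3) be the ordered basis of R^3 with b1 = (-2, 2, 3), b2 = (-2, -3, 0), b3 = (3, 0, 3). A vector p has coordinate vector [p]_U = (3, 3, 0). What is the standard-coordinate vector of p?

The coordinates say p = 3b1 + 3b2 + 0·b3; adding the scaled basis vectors gives (-12, -3, 9).

(-12, -3, 9)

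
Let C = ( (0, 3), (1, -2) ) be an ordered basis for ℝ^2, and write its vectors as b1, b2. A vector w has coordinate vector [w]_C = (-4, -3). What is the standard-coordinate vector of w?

w = M [w]_C, where M has columns b1, b2.
Carrying out the matrix-vector product, w = (-3, -6).

(-3, -6)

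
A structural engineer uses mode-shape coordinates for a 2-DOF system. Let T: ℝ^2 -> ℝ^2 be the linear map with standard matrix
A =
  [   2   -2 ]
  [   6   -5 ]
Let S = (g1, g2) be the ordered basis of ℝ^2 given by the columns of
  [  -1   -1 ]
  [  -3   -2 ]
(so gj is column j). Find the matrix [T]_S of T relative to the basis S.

The j-th column of [T]_S is [T(gj)]_S.
T(g1) = A g1 = <4, 9> = -g1 - 3g2, so column 1 is <-1, -3>.
Repeating for g2 and assembling the columns gives [[-1, 0], [-3, -2]].

[[-1, 0], [-3, -2]]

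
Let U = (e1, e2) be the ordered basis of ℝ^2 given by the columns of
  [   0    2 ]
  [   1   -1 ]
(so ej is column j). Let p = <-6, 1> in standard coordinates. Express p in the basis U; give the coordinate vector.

<-2, -3>

Write p = c_1 e1 + c_2 e2 and solve for the c_i.
System: 0c_1 + 2c_2 = -6, c_1 - c_2 = 1; solving gives c_1 = -2, c_2 = -3.
Check: -2e1 - 3e2 = <-6, 1>.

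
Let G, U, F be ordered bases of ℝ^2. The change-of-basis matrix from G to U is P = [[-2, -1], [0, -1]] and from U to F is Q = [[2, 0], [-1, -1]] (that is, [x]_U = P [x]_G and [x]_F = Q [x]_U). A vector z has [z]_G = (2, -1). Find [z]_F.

(-6, 2)

First [z]_U = P [z]_G = (-3, 1).
Then [z]_F = Q [z]_U = (-6, 2).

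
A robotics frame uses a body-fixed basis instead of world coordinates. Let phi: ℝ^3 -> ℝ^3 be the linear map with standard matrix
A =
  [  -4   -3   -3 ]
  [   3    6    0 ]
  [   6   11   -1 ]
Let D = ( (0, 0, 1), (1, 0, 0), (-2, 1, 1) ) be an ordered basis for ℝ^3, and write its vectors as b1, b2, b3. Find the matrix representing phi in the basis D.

With P the matrix whose columns are b1, ..., b3, [phi]_D = P^(-1) A P.
Column by column: phi(b1) = A b1 = (-3, 0, -1); its D-coordinates (-1, -3, 0) give column 1.
Continuing for each basis vector yields [phi]_D = [[-1, 3, -2], [-3, 2, 2], [0, 3, 0]].

[[-1, 3, -2], [-3, 2, 2], [0, 3, 0]]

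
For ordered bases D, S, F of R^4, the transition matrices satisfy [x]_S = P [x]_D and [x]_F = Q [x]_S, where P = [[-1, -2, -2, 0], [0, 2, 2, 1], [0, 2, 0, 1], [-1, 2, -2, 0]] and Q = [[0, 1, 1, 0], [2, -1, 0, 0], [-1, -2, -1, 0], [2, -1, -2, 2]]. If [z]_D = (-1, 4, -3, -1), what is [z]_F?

(8, -3, -8, 13)

Apply P to get S-coordinates (-1, 1, 7, 15), then Q to get F-coordinates.
The result is [z]_F = (8, -3, -8, 13).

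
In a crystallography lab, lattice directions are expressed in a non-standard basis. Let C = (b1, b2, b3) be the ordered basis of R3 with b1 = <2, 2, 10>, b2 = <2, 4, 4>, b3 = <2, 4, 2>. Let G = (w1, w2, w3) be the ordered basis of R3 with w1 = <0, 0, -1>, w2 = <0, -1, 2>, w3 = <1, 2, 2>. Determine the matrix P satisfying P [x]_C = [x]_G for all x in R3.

[[-2, 0, 2], [2, 0, 0], [2, 2, 2]]

Take x = bj: its C-coordinates are the j-th standard unit vector, so P e_j — column j of P — equals [bj]_G.
b1 = -2w1 + 2w2 + 2w3, giving column 1 = <-2, 2, 2>; repeating for each j gives P = [[-2, 0, 2], [2, 0, 0], [2, 2, 2]].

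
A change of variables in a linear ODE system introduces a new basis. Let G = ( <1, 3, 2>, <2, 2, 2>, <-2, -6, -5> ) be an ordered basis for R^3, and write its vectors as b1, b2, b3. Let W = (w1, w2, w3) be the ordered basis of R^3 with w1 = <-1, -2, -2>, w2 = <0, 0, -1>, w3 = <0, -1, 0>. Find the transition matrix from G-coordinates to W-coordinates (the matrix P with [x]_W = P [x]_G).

Let M have columns bj and N have columns wj. Then for every x, N [x]_W = x = M [x]_G, so P = N^(-1) M.
Since det N = 1, N^(-1) has integer entries; multiplying gives P = [[-1, -2, 2], [0, 2, 1], [-1, 2, 2]].

[[-1, -2, 2], [0, 2, 1], [-1, 2, 2]]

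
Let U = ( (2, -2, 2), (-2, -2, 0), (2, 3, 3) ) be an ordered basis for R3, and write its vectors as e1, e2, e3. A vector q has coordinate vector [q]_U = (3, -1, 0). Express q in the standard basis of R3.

By definition q = 3e1 - e2 + 0·e3.
Summing componentwise gives (8, -4, 6).

(8, -4, 6)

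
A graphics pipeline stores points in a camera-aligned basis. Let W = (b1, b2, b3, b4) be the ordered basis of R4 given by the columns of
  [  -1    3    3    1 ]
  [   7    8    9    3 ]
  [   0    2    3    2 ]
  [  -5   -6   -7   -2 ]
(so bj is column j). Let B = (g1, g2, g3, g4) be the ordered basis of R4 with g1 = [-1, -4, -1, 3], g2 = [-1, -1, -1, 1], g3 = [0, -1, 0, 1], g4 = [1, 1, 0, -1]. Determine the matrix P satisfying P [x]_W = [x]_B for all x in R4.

[[-2, -2, -2, -1], [2, 0, -1, -1], [-2, 1, 0, 1], [-1, 1, 0, -1]]

Column j of P is [bj]_B, since P maps W-coordinates to B-coordinates.
Expressing b1 in B: b1 = -2g1 + 2g2 - 2g3 - g4, so column 1 of P is [-2, 2, -2, -1].
Doing the same for each bj gives P = [[-2, -2, -2, -1], [2, 0, -1, -1], [-2, 1, 0, 1], [-1, 1, 0, -1]].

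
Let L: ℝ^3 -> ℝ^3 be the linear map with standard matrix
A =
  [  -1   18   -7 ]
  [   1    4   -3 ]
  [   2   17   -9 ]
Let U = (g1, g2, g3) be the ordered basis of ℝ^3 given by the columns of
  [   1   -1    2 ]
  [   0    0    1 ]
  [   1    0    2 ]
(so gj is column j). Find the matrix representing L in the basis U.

[[-3, 0, 3], [1, -3, 1], [-2, -1, 0]]

The j-th column of [L]_U is [L(gj)]_U.
L(g1) = A g1 = <-8, -2, -7> = -3g1 + g2 - 2g3, so column 1 is <-3, 1, -2>.
Repeating for g2, g3 and assembling the columns gives [[-3, 0, 3], [1, -3, 1], [-2, -1, 0]].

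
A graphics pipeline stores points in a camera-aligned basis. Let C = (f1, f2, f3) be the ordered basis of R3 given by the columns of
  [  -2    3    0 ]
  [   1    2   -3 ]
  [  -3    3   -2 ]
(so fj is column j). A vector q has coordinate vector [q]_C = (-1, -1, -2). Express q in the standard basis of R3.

(-1, 3, 4)

The coordinates say q = -f1 - f2 - 2f3; adding the scaled basis vectors gives (-1, 3, 4).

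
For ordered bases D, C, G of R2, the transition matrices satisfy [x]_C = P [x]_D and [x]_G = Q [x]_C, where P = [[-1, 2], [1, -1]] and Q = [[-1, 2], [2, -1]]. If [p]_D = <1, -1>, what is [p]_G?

<7, -8>

First [p]_C = P [p]_D = <-3, 2>.
Then [p]_G = Q [p]_C = <7, -8>.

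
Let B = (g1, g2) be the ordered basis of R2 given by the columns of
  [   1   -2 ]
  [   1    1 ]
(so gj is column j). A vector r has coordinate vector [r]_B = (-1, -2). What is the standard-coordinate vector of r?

The coordinates say r = -g1 - 2g2; adding the scaled basis vectors gives (3, -3).

(3, -3)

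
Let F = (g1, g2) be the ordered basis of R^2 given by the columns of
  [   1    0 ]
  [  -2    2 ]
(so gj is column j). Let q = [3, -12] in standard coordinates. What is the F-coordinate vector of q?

[3, -3]

[q]_F is the unique c with M c = q, where M has columns g1, g2.
System: c_1 + 0c_2 = 3, -2c_1 + 2c_2 = -12; solving gives c_1 = 3, c_2 = -3.
Check: 3g1 - 3g2 = [3, -12].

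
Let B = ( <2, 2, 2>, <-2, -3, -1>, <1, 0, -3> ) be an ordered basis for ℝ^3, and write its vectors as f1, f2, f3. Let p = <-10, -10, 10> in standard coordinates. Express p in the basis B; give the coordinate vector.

We seek scalars with c_1 f1 + ... + c_3 f3 = p; equivalently solve M c = p where the columns of M are f1, ..., f3.
Row-reducing the augmented matrix [M | p] gives c = (1, 4, -4).
Check: f1 + 4f2 - 4f3 = <-10, -10, 10>.

<1, 4, -4>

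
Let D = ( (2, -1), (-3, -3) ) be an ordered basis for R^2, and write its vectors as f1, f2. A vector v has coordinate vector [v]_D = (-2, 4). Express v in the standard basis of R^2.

v = M [v]_D, where M has columns f1, f2.
Carrying out the matrix-vector product, v = (-16, -10).

(-16, -10)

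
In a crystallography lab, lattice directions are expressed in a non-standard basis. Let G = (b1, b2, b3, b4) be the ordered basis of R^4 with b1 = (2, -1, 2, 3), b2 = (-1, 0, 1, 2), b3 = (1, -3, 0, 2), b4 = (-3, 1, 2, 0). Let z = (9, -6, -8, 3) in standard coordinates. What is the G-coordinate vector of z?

(-1, 2, 1, -4)

We seek scalars with c_1 b1 + ... + c_4 b4 = z; equivalently solve M c = z where the columns of M are b1, ..., b4.
Solving this 4x4 system gives c = (-1, 2, 1, -4).
Check: -b1 + 2b2 + b3 - 4b4 = (9, -6, -8, 3).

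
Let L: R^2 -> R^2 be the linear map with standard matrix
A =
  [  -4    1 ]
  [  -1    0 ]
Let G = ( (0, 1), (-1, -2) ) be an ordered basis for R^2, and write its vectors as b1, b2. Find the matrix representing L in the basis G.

[[-2, -3], [-1, -2]]

With P the matrix whose columns are b1, b2, [L]_G = P^(-1) A P.
Column by column: L(b1) = A b1 = (1, 0); its G-coordinates (-2, -1) give column 1.
Continuing for each basis vector yields [L]_G = [[-2, -3], [-1, -2]].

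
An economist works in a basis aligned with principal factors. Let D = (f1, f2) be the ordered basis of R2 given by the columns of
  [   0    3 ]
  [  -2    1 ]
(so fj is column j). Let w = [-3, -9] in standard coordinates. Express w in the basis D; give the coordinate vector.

[w]_D is the unique c with M c = w, where M has columns f1, f2.
System: 0c_1 + 3c_2 = -3, -2c_1 + c_2 = -9; solving gives c_1 = 4, c_2 = -1.
Check: 4f1 - f2 = [-3, -9].

[4, -1]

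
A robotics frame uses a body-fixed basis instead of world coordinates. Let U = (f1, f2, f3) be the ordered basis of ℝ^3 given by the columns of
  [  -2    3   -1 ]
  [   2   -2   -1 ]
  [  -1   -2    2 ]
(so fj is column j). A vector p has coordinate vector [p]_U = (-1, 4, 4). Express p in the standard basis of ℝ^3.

(10, -14, 1)

The coordinates say p = -f1 + 4f2 + 4f3; adding the scaled basis vectors gives (10, -14, 1).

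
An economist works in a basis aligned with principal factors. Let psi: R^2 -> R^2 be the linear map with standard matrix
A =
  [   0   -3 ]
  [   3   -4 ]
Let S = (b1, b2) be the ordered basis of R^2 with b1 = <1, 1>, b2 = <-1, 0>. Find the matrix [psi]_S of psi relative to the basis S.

[[-1, -3], [2, -3]]

The j-th column of [psi]_S is [psi(bj)]_S.
psi(b1) = A b1 = <-3, -1> = -b1 + 2b2, so column 1 is <-1, 2>.
Repeating for b2 and assembling the columns gives [[-1, -3], [2, -3]].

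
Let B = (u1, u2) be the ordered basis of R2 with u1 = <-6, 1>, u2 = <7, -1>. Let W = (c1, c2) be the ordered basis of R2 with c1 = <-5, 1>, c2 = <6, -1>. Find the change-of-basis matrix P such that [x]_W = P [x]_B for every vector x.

[[0, 1], [-1, 2]]

Take x = uj: its B-coordinates are the j-th standard unit vector, so P e_j — column j of P — equals [uj]_W.
u1 = 0·c1 - c2, giving column 1 = <0, -1>; repeating for each j gives P = [[0, 1], [-1, 2]].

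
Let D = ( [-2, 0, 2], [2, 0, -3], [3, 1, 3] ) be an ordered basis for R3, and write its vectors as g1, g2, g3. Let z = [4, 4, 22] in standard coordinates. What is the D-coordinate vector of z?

[2, -2, 4]

We seek scalars with c_1 g1 + ... + c_3 g3 = z; equivalently solve M c = z where the columns of M are g1, ..., g3.
Solving this 3x3 system gives c = (2, -2, 4).
Check: 2g1 - 2g2 + 4g3 = [4, 4, 22].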